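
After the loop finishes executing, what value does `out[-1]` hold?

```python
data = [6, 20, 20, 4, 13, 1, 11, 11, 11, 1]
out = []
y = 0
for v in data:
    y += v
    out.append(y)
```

Let's trace through this code step by step.

Initialize: data = [6, 20, 20, 4, 13, 1, 11, 11, 11, 1]
Initialize: out = []
Initialize: y = 0
Entering loop: for v in data:
After iteration 1: v = 6, out = [6], y = 6
After iteration 2: v = 20, out = [6, 26], y = 26
After iteration 3: v = 20, out = [6, 26, 46], y = 46
After iteration 4: v = 4, out = [6, 26, 46, 50], y = 50
After iteration 5: v = 13, out = [6, 26, 46, 50, 63], y = 63
After iteration 6: v = 1, out = [6, 26, 46, 50, 63, 64], y = 64
After iteration 7: v = 11, out = [6, 26, 46, 50, 63, 64, 75], y = 75
After iteration 8: v = 11, out = [6, 26, 46, 50, 63, 64, 75, 86], y = 86
After iteration 9: v = 11, out = [6, 26, 46, 50, 63, 64, 75, 86, 97], y = 97
After iteration 10: v = 1, out = [6, 26, 46, 50, 63, 64, 75, 86, 97, 98], y = 98
Loop ends.
out[-1] = 98

Final answer: 98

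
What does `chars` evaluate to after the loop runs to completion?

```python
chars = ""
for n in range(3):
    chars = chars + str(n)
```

Let's trace through this code step by step.

Initialize: chars = ''
Entering loop: for n in range(3):
After iteration 1: n = 0, chars = '0'
After iteration 2: n = 1, chars = '01'
After iteration 3: n = 2, chars = '012'
Loop ends.

Final answer: '012'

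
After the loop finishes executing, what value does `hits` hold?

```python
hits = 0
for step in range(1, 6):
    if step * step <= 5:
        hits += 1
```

Let's trace through this code step by step.

Initialize: hits = 0
Entering loop: for step in range(1, 6):
After iteration 1: step = 1, hits = 1
After iteration 2: step = 2, hits = 2
After iteration 3: step = 3, hits = 2
After iteration 4: step = 4, hits = 2
After iteration 5: step = 5, hits = 2
Loop ends.

Final answer: 2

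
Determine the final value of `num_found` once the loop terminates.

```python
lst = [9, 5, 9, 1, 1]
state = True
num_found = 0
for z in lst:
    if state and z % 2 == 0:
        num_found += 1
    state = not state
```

Let's trace through this code step by step.

Initialize: lst = [9, 5, 9, 1, 1]
Initialize: state = True
Initialize: num_found = 0
Entering loop: for z in lst:
After iteration 1: z = 9, state = False, num_found = 0
After iteration 2: z = 5, state = True, num_found = 0
After iteration 3: z = 9, state = False, num_found = 0
After iteration 4: z = 1, state = True, num_found = 0
After iteration 5: z = 1, state = False, num_found = 0
Loop ends.

Final answer: 0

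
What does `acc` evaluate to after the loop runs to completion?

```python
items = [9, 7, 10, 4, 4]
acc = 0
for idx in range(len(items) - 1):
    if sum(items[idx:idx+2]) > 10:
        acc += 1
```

Let's trace through this code step by step.

Initialize: items = [9, 7, 10, 4, 4]
Initialize: acc = 0
Entering loop: for idx in range(len(items) - 1):
After iteration 1: idx = 0, acc = 1
After iteration 2: idx = 1, acc = 2
After iteration 3: idx = 2, acc = 3
After iteration 4: idx = 3, acc = 3
Loop ends.

Final answer: 3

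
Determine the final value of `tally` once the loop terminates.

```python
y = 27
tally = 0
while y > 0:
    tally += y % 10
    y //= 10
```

Let's trace through this code step by step.

Initialize: y = 27
Initialize: tally = 0
Entering loop: while y > 0:
After iteration 1: y = 2, tally = 7
After iteration 2: y = 0, tally = 9
Loop ends.

Final answer: 9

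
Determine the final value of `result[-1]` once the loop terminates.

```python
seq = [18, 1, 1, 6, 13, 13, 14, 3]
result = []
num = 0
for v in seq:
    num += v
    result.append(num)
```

Let's trace through this code step by step.

Initialize: seq = [18, 1, 1, 6, 13, 13, 14, 3]
Initialize: result = []
Initialize: num = 0
Entering loop: for v in seq:
After iteration 1: v = 18, result = [18], num = 18
After iteration 2: v = 1, result = [18, 19], num = 19
After iteration 3: v = 1, result = [18, 19, 20], num = 20
After iteration 4: v = 6, result = [18, 19, 20, 26], num = 26
After iteration 5: v = 13, result = [18, 19, 20, 26, 39], num = 39
After iteration 6: v = 13, result = [18, 19, 20, 26, 39, 52], num = 52
After iteration 7: v = 14, result = [18, 19, 20, 26, 39, 52, 66], num = 66
After iteration 8: v = 3, result = [18, 19, 20, 26, 39, 52, 66, 69], num = 69
Loop ends.
result[-1] = 69

Final answer: 69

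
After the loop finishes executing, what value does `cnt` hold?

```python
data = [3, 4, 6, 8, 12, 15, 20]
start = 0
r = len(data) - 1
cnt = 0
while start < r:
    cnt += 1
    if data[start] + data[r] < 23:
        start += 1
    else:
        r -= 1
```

Let's trace through this code step by step.

Initialize: data = [3, 4, 6, 8, 12, 15, 20]
Initialize: start = 0
Initialize: r = 6
Initialize: cnt = 0
Entering loop: while start < r:
After iteration 1: start = 0, r = 5, cnt = 1
After iteration 2: start = 1, r = 5, cnt = 2
After iteration 3: start = 2, r = 5, cnt = 3
After iteration 4: start = 3, r = 5, cnt = 4
After iteration 5: start = 3, r = 4, cnt = 5
After iteration 6: start = 4, r = 4, cnt = 6
Loop ends.

Final answer: 6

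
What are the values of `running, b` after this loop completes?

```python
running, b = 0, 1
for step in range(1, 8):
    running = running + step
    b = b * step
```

Let's trace through this code step by step.

Initialize: running = 0
Initialize: b = 1
Entering loop: for step in range(1, 8):
After iteration 1: step = 1, running = 1, b = 1
After iteration 2: step = 2, running = 3, b = 2
After iteration 3: step = 3, running = 6, b = 6
After iteration 4: step = 4, running = 10, b = 24
After iteration 5: step = 5, running = 15, b = 120
After iteration 6: step = 6, running = 21, b = 720
After iteration 7: step = 7, running = 28, b = 5040
Loop ends.

Final answer: 28, 5040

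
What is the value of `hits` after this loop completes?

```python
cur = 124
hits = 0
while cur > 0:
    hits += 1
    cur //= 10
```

Let's trace through this code step by step.

Initialize: cur = 124
Initialize: hits = 0
Entering loop: while cur > 0:
After iteration 1: cur = 12, hits = 1
After iteration 2: cur = 1, hits = 2
After iteration 3: cur = 0, hits = 3
Loop ends.

Final answer: 3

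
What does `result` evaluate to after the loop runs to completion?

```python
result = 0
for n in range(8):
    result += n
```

Let's trace through this code step by step.

Initialize: result = 0
Entering loop: for n in range(8):
After iteration 1: n = 0, result = 0
After iteration 2: n = 1, result = 1
After iteration 3: n = 2, result = 3
After iteration 4: n = 3, result = 6
After iteration 5: n = 4, result = 10
After iteration 6: n = 5, result = 15
After iteration 7: n = 6, result = 21
After iteration 8: n = 7, result = 28
Loop ends.

Final answer: 28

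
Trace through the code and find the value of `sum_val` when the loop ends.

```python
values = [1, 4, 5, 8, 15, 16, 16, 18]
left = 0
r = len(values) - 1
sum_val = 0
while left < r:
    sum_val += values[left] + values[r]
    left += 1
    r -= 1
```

Let's trace through this code step by step.

Initialize: values = [1, 4, 5, 8, 15, 16, 16, 18]
Initialize: left = 0
Initialize: r = 7
Initialize: sum_val = 0
Entering loop: while left < r:
After iteration 1: left = 1, r = 6, sum_val = 19
After iteration 2: left = 2, r = 5, sum_val = 39
After iteration 3: left = 3, r = 4, sum_val = 60
After iteration 4: left = 4, r = 3, sum_val = 83
Loop ends.

Final answer: 83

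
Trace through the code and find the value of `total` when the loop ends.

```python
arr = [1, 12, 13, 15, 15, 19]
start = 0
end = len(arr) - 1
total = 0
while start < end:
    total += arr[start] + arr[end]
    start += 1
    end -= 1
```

Let's trace through this code step by step.

Initialize: arr = [1, 12, 13, 15, 15, 19]
Initialize: start = 0
Initialize: end = 5
Initialize: total = 0
Entering loop: while start < end:
After iteration 1: start = 1, end = 4, total = 20
After iteration 2: start = 2, end = 3, total = 47
After iteration 3: start = 3, end = 2, total = 75
Loop ends.

Final answer: 75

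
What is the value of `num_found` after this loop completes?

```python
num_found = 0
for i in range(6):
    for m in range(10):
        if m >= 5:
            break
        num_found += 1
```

Let's trace through this code step by step.

Initialize: num_found = 0
Entering loop: for i in range(6):
After iteration 1: i = 0, num_found = 5
After iteration 2: i = 1, num_found = 10
After iteration 3: i = 2, num_found = 15
After iteration 4: i = 3, num_found = 20
After iteration 5: i = 4, num_found = 25
After iteration 6: i = 5, num_found = 30
Loop ends.

Final answer: 30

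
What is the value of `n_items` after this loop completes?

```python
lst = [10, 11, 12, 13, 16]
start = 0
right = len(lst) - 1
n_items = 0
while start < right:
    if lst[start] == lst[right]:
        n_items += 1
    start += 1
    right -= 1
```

Let's trace through this code step by step.

Initialize: lst = [10, 11, 12, 13, 16]
Initialize: start = 0
Initialize: right = 4
Initialize: n_items = 0
Entering loop: while start < right:
After iteration 1: start = 1, right = 3, n_items = 0
After iteration 2: start = 2, right = 2, n_items = 0
Loop ends.

Final answer: 0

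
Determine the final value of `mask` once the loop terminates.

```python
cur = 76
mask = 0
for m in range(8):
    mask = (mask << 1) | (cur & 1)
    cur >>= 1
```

Let's trace through this code step by step.

Initialize: cur = 76
Initialize: mask = 0
Entering loop: for m in range(8):
After iteration 1: m = 0, cur = 38, mask = 0
After iteration 2: m = 1, cur = 19, mask = 0
After iteration 3: m = 2, cur = 9, mask = 1
After iteration 4: m = 3, cur = 4, mask = 3
After iteration 5: m = 4, cur = 2, mask = 6
After iteration 6: m = 5, cur = 1, mask = 12
After iteration 7: m = 6, cur = 0, mask = 25
After iteration 8: m = 7, cur = 0, mask = 50
Loop ends.

Final answer: 50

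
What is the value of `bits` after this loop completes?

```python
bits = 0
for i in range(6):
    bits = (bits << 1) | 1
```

Let's trace through this code step by step.

Initialize: bits = 0
Entering loop: for i in range(6):
After iteration 1: i = 0, bits = 1
After iteration 2: i = 1, bits = 3
After iteration 3: i = 2, bits = 7
After iteration 4: i = 3, bits = 15
After iteration 5: i = 4, bits = 31
After iteration 6: i = 5, bits = 63
Loop ends.

Final answer: 63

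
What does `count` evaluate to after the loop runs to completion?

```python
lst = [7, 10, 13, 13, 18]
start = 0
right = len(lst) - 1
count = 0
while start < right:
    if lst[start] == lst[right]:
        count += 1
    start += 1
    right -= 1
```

Let's trace through this code step by step.

Initialize: lst = [7, 10, 13, 13, 18]
Initialize: start = 0
Initialize: right = 4
Initialize: count = 0
Entering loop: while start < right:
After iteration 1: start = 1, right = 3, count = 0
After iteration 2: start = 2, right = 2, count = 0
Loop ends.

Final answer: 0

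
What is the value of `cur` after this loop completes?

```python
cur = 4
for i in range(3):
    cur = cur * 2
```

Let's trace through this code step by step.

Initialize: cur = 4
Entering loop: for i in range(3):
After iteration 1: i = 0, cur = 8
After iteration 2: i = 1, cur = 16
After iteration 3: i = 2, cur = 32
Loop ends.

Final answer: 32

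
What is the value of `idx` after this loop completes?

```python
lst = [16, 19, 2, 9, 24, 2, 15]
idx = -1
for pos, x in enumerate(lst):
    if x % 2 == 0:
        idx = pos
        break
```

Let's trace through this code step by step.

Initialize: lst = [16, 19, 2, 9, 24, 2, 15]
Initialize: idx = -1
Entering loop: for pos, x in enumerate(lst):
After iteration 1: pos = 0, x = 16, idx = 0
Loop ends.

Final answer: 0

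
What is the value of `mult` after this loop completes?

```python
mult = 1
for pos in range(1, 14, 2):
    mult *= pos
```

Let's trace through this code step by step.

Initialize: mult = 1
Entering loop: for pos in range(1, 14, 2):
After iteration 1: pos = 1, mult = 1
After iteration 2: pos = 3, mult = 3
After iteration 3: pos = 5, mult = 15
After iteration 4: pos = 7, mult = 105
After iteration 5: pos = 9, mult = 945
After iteration 6: pos = 11, mult = 10395
After iteration 7: pos = 13, mult = 135135
Loop ends.

Final answer: 135135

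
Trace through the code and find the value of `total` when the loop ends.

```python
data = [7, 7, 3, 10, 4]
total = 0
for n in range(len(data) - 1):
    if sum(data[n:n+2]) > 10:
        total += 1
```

Let's trace through this code step by step.

Initialize: data = [7, 7, 3, 10, 4]
Initialize: total = 0
Entering loop: for n in range(len(data) - 1):
After iteration 1: n = 0, total = 1
After iteration 2: n = 1, total = 1
After iteration 3: n = 2, total = 2
After iteration 4: n = 3, total = 3
Loop ends.

Final answer: 3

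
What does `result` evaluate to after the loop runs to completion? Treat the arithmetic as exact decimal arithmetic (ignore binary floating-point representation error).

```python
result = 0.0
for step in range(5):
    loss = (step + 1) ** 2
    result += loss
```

Let's trace through this code step by step.

Initialize: result = 0.0
Entering loop: for step in range(5):
After iteration 1: step = 0, result = 1.0, loss = 1
After iteration 2: step = 1, result = 5.0, loss = 4
After iteration 3: step = 2, result = 14.0, loss = 9
After iteration 4: step = 3, result = 30.0, loss = 16
After iteration 5: step = 4, result = 55.0, loss = 25
Loop ends.

Final answer: 55.0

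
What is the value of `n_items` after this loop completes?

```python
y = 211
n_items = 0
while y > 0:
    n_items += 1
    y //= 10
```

Let's trace through this code step by step.

Initialize: y = 211
Initialize: n_items = 0
Entering loop: while y > 0:
After iteration 1: y = 21, n_items = 1
After iteration 2: y = 2, n_items = 2
After iteration 3: y = 0, n_items = 3
Loop ends.

Final answer: 3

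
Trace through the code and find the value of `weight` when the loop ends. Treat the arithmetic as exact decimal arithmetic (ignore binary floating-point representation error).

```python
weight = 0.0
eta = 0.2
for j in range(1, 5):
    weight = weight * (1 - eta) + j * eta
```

Let's trace through this code step by step.

Initialize: weight = 0.0
Initialize: eta = 0.2
Entering loop: for j in range(1, 5):
After iteration 1: j = 1, weight = 0.2
After iteration 2: j = 2, weight = 0.56
After iteration 3: j = 3, weight = 1.048
After iteration 4: j = 4, weight = 1.6384
Loop ends.

Final answer: 1.6384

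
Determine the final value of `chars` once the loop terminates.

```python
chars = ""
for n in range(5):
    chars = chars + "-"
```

Let's trace through this code step by step.

Initialize: chars = ''
Entering loop: for n in range(5):
After iteration 1: n = 0, chars = '-'
After iteration 2: n = 1, chars = '--'
After iteration 3: n = 2, chars = '---'
After iteration 4: n = 3, chars = '----'
After iteration 5: n = 4, chars = '-----'
Loop ends.

Final answer: '-----'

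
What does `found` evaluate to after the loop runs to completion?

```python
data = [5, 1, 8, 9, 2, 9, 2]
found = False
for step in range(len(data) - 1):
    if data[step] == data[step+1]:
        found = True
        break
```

Let's trace through this code step by step.

Initialize: data = [5, 1, 8, 9, 2, 9, 2]
Initialize: found = False
Entering loop: for step in range(len(data) - 1):
After iteration 1: step = 0, found = False
After iteration 2: step = 1, found = False
After iteration 3: step = 2, found = False
After iteration 4: step = 3, found = False
After iteration 5: step = 4, found = False
After iteration 6: step = 5, found = False
Loop ends.

Final answer: False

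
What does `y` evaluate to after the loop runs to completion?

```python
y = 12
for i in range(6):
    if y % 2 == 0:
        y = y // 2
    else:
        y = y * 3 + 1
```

Let's trace through this code step by step.

Initialize: y = 12
Entering loop: for i in range(6):
After iteration 1: i = 0, y = 6
After iteration 2: i = 1, y = 3
After iteration 3: i = 2, y = 10
After iteration 4: i = 3, y = 5
After iteration 5: i = 4, y = 16
After iteration 6: i = 5, y = 8
Loop ends.

Final answer: 8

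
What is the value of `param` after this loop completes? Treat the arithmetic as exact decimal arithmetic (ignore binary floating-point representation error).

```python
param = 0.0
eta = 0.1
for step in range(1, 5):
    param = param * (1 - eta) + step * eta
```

Let's trace through this code step by step.

Initialize: param = 0.0
Initialize: eta = 0.1
Entering loop: for step in range(1, 5):
After iteration 1: step = 1, param = 0.1
After iteration 2: step = 2, param = 0.29
After iteration 3: step = 3, param = 0.561
After iteration 4: step = 4, param = 0.9049
Loop ends.

Final answer: 0.9049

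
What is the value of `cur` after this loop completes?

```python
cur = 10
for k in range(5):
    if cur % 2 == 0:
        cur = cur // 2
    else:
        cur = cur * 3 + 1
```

Let's trace through this code step by step.

Initialize: cur = 10
Entering loop: for k in range(5):
After iteration 1: k = 0, cur = 5
After iteration 2: k = 1, cur = 16
After iteration 3: k = 2, cur = 8
After iteration 4: k = 3, cur = 4
After iteration 5: k = 4, cur = 2
Loop ends.

Final answer: 2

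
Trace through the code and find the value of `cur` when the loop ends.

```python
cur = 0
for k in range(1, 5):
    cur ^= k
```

Let's trace through this code step by step.

Initialize: cur = 0
Entering loop: for k in range(1, 5):
After iteration 1: k = 1, cur = 1
After iteration 2: k = 2, cur = 3
After iteration 3: k = 3, cur = 0
After iteration 4: k = 4, cur = 4
Loop ends.

Final answer: 4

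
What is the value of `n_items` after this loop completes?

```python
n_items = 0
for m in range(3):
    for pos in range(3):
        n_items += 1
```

Let's trace through this code step by step.

Initialize: n_items = 0
Entering loop: for m in range(3):
After iteration 1: m = 0, n_items = 3
After iteration 2: m = 1, n_items = 6
After iteration 3: m = 2, n_items = 9
Loop ends.

Final answer: 9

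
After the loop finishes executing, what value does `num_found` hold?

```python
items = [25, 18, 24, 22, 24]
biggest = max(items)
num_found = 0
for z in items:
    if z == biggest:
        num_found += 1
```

Let's trace through this code step by step.

Initialize: items = [25, 18, 24, 22, 24]
Initialize: biggest = 25
Initialize: num_found = 0
Entering loop: for z in items:
After iteration 1: z = 25, num_found = 1
After iteration 2: z = 18, num_found = 1
After iteration 3: z = 24, num_found = 1
After iteration 4: z = 22, num_found = 1
After iteration 5: z = 24, num_found = 1
Loop ends.

Final answer: 1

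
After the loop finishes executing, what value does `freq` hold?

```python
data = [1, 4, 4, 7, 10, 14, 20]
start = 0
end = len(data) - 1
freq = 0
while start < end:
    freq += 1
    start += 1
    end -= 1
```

Let's trace through this code step by step.

Initialize: data = [1, 4, 4, 7, 10, 14, 20]
Initialize: start = 0
Initialize: end = 6
Initialize: freq = 0
Entering loop: while start < end:
After iteration 1: start = 1, end = 5, freq = 1
After iteration 2: start = 2, end = 4, freq = 2
After iteration 3: start = 3, end = 3, freq = 3
Loop ends.

Final answer: 3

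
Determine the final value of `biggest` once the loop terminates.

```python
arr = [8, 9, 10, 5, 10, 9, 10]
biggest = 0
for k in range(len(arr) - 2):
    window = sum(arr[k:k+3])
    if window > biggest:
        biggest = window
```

Let's trace through this code step by step.

Initialize: arr = [8, 9, 10, 5, 10, 9, 10]
Initialize: biggest = 0
Entering loop: for k in range(len(arr) - 2):
After iteration 1: k = 0, biggest = 27, window = 27
After iteration 2: k = 1, biggest = 27, window = 24
After iteration 3: k = 2, biggest = 27, window = 25
After iteration 4: k = 3, biggest = 27, window = 24
After iteration 5: k = 4, biggest = 29, window = 29
Loop ends.

Final answer: 29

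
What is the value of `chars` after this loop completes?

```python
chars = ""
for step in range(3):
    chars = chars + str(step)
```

Let's trace through this code step by step.

Initialize: chars = ''
Entering loop: for step in range(3):
After iteration 1: step = 0, chars = '0'
After iteration 2: step = 1, chars = '01'
After iteration 3: step = 2, chars = '012'
Loop ends.

Final answer: '012'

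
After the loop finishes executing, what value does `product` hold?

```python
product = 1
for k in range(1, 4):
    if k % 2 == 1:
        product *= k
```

Let's trace through this code step by step.

Initialize: product = 1
Entering loop: for k in range(1, 4):
After iteration 1: k = 1, product = 1
After iteration 2: k = 2, product = 1
After iteration 3: k = 3, product = 3
Loop ends.

Final answer: 3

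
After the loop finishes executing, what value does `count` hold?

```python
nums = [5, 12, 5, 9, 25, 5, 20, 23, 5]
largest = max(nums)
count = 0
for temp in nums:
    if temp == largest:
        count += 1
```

Let's trace through this code step by step.

Initialize: nums = [5, 12, 5, 9, 25, 5, 20, 23, 5]
Initialize: largest = 25
Initialize: count = 0
Entering loop: for temp in nums:
After iteration 1: temp = 5, count = 0
After iteration 2: temp = 12, count = 0
After iteration 3: temp = 5, count = 0
After iteration 4: temp = 9, count = 0
After iteration 5: temp = 25, count = 1
After iteration 6: temp = 5, count = 1
After iteration 7: temp = 20, count = 1
After iteration 8: temp = 23, count = 1
After iteration 9: temp = 5, count = 1
Loop ends.

Final answer: 1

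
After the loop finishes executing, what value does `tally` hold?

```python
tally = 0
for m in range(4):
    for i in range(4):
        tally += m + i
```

Let's trace through this code step by step.

Initialize: tally = 0
Entering loop: for m in range(4):
After iteration 1: m = 0, tally = 6
After iteration 2: m = 1, tally = 16
After iteration 3: m = 2, tally = 30
After iteration 4: m = 3, tally = 48
Loop ends.

Final answer: 48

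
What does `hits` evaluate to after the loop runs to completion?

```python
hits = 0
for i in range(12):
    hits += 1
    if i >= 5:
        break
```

Let's trace through this code step by step.

Initialize: hits = 0
Entering loop: for i in range(12):
After iteration 1: i = 0, hits = 1
After iteration 2: i = 1, hits = 2
After iteration 3: i = 2, hits = 3
After iteration 4: i = 3, hits = 4
After iteration 5: i = 4, hits = 5
After iteration 6: i = 5, hits = 6
Loop ends.

Final answer: 6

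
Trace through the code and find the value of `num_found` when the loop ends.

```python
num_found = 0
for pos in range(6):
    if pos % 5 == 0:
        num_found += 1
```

Let's trace through this code step by step.

Initialize: num_found = 0
Entering loop: for pos in range(6):
After iteration 1: pos = 0, num_found = 1
After iteration 2: pos = 1, num_found = 1
After iteration 3: pos = 2, num_found = 1
After iteration 4: pos = 3, num_found = 1
After iteration 5: pos = 4, num_found = 1
After iteration 6: pos = 5, num_found = 2
Loop ends.

Final answer: 2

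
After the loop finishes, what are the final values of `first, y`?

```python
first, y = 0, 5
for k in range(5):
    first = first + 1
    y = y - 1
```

Let's trace through this code step by step.

Initialize: first = 0
Initialize: y = 5
Entering loop: for k in range(5):
After iteration 1: k = 0, first = 1, y = 4
After iteration 2: k = 1, first = 2, y = 3
After iteration 3: k = 2, first = 3, y = 2
After iteration 4: k = 3, first = 4, y = 1
After iteration 5: k = 4, first = 5, y = 0
Loop ends.

Final answer: 5, 0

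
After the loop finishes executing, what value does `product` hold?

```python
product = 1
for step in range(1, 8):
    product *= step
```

Let's trace through this code step by step.

Initialize: product = 1
Entering loop: for step in range(1, 8):
After iteration 1: step = 1, product = 1
After iteration 2: step = 2, product = 2
After iteration 3: step = 3, product = 6
After iteration 4: step = 4, product = 24
After iteration 5: step = 5, product = 120
After iteration 6: step = 6, product = 720
After iteration 7: step = 7, product = 5040
Loop ends.

Final answer: 5040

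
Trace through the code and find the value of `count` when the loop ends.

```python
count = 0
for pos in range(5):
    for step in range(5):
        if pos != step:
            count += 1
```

Let's trace through this code step by step.

Initialize: count = 0
Entering loop: for pos in range(5):
After iteration 1: pos = 0, count = 4
After iteration 2: pos = 1, count = 8
After iteration 3: pos = 2, count = 12
After iteration 4: pos = 3, count = 16
After iteration 5: pos = 4, count = 20
Loop ends.

Final answer: 20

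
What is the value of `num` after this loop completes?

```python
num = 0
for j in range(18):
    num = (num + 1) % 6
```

Let's trace through this code step by step.

Initialize: num = 0
Entering loop: for j in range(18):
After iteration 1: j = 0, num = 1
After iteration 2: j = 1, num = 2
After iteration 3: j = 2, num = 3
After iteration 4: j = 3, num = 4
After iteration 5: j = 4, num = 5
After iteration 6: j = 5, num = 0
After iteration 7: j = 6, num = 1
After iteration 8: j = 7, num = 2
After iteration 9: j = 8, num = 3
After iteration 10: j = 9, num = 4
After iteration 11: j = 10, num = 5
After iteration 12: j = 11, num = 0
After iteration 13: j = 12, num = 1
After iteration 14: j = 13, num = 2
After iteration 15: j = 14, num = 3
After iteration 16: j = 15, num = 4
After iteration 17: j = 16, num = 5
After iteration 18: j = 17, num = 0
Loop ends.

Final answer: 0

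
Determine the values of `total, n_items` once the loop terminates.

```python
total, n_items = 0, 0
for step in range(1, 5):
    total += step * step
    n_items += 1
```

Let's trace through this code step by step.

Initialize: total = 0
Initialize: n_items = 0
Entering loop: for step in range(1, 5):
After iteration 1: step = 1, total = 1, n_items = 1
After iteration 2: step = 2, total = 5, n_items = 2
After iteration 3: step = 3, total = 14, n_items = 3
After iteration 4: step = 4, total = 30, n_items = 4
Loop ends.

Final answer: 30, 4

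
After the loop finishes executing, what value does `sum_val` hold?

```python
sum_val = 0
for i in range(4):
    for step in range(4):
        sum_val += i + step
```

Let's trace through this code step by step.

Initialize: sum_val = 0
Entering loop: for i in range(4):
After iteration 1: i = 0, sum_val = 6
After iteration 2: i = 1, sum_val = 16
After iteration 3: i = 2, sum_val = 30
After iteration 4: i = 3, sum_val = 48
Loop ends.

Final answer: 48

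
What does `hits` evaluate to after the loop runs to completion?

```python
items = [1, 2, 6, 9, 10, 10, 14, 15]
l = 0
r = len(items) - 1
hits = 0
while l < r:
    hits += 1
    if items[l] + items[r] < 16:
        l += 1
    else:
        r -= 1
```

Let's trace through this code step by step.

Initialize: items = [1, 2, 6, 9, 10, 10, 14, 15]
Initialize: l = 0
Initialize: r = 7
Initialize: hits = 0
Entering loop: while l < r:
After iteration 1: l = 0, r = 6, hits = 1
After iteration 2: l = 1, r = 6, hits = 2
After iteration 3: l = 1, r = 5, hits = 3
After iteration 4: l = 2, r = 5, hits = 4
After iteration 5: l = 2, r = 4, hits = 5
After iteration 6: l = 2, r = 3, hits = 6
After iteration 7: l = 3, r = 3, hits = 7
Loop ends.

Final answer: 7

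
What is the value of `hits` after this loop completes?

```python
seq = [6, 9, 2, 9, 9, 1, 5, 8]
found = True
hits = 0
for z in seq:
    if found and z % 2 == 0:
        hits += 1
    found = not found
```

Let's trace through this code step by step.

Initialize: seq = [6, 9, 2, 9, 9, 1, 5, 8]
Initialize: found = True
Initialize: hits = 0
Entering loop: for z in seq:
After iteration 1: z = 6, found = False, hits = 1
After iteration 2: z = 9, found = True, hits = 1
After iteration 3: z = 2, found = False, hits = 2
After iteration 4: z = 9, found = True, hits = 2
After iteration 5: z = 9, found = False, hits = 2
After iteration 6: z = 1, found = True, hits = 2
After iteration 7: z = 5, found = False, hits = 2
After iteration 8: z = 8, found = True, hits = 2
Loop ends.

Final answer: 2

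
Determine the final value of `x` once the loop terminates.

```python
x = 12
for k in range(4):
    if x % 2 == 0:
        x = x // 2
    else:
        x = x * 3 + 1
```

Let's trace through this code step by step.

Initialize: x = 12
Entering loop: for k in range(4):
After iteration 1: k = 0, x = 6
After iteration 2: k = 1, x = 3
After iteration 3: k = 2, x = 10
After iteration 4: k = 3, x = 5
Loop ends.

Final answer: 5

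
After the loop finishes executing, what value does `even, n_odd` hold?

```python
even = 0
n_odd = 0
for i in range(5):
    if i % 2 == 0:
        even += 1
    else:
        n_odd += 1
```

Let's trace through this code step by step.

Initialize: even = 0
Initialize: n_odd = 0
Entering loop: for i in range(5):
After iteration 1: i = 0, even = 1, n_odd = 0
After iteration 2: i = 1, even = 1, n_odd = 1
After iteration 3: i = 2, even = 2, n_odd = 1
After iteration 4: i = 3, even = 2, n_odd = 2
After iteration 5: i = 4, even = 3, n_odd = 2
Loop ends.

Final answer: 3, 2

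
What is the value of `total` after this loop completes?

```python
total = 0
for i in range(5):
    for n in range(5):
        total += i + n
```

Let's trace through this code step by step.

Initialize: total = 0
Entering loop: for i in range(5):
After iteration 1: i = 0, total = 10
After iteration 2: i = 1, total = 25
After iteration 3: i = 2, total = 45
After iteration 4: i = 3, total = 70
After iteration 5: i = 4, total = 100
Loop ends.

Final answer: 100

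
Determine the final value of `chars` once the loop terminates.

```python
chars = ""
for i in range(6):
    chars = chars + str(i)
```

Let's trace through this code step by step.

Initialize: chars = ''
Entering loop: for i in range(6):
After iteration 1: i = 0, chars = '0'
After iteration 2: i = 1, chars = '01'
After iteration 3: i = 2, chars = '012'
After iteration 4: i = 3, chars = '0123'
After iteration 5: i = 4, chars = '01234'
After iteration 6: i = 5, chars = '012345'
Loop ends.

Final answer: '012345'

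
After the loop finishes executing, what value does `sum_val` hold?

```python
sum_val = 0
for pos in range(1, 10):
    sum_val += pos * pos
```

Let's trace through this code step by step.

Initialize: sum_val = 0
Entering loop: for pos in range(1, 10):
After iteration 1: pos = 1, sum_val = 1
After iteration 2: pos = 2, sum_val = 5
After iteration 3: pos = 3, sum_val = 14
After iteration 4: pos = 4, sum_val = 30
After iteration 5: pos = 5, sum_val = 55
After iteration 6: pos = 6, sum_val = 91
After iteration 7: pos = 7, sum_val = 140
After iteration 8: pos = 8, sum_val = 204
After iteration 9: pos = 9, sum_val = 285
Loop ends.

Final answer: 285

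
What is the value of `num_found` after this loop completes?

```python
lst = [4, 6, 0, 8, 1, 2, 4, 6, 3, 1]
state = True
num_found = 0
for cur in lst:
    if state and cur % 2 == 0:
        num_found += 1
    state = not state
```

Let's trace through this code step by step.

Initialize: lst = [4, 6, 0, 8, 1, 2, 4, 6, 3, 1]
Initialize: state = True
Initialize: num_found = 0
Entering loop: for cur in lst:
After iteration 1: cur = 4, state = False, num_found = 1
After iteration 2: cur = 6, state = True, num_found = 1
After iteration 3: cur = 0, state = False, num_found = 2
After iteration 4: cur = 8, state = True, num_found = 2
After iteration 5: cur = 1, state = False, num_found = 2
After iteration 6: cur = 2, state = True, num_found = 2
After iteration 7: cur = 4, state = False, num_found = 3
After iteration 8: cur = 6, state = True, num_found = 3
After iteration 9: cur = 3, state = False, num_found = 3
After iteration 10: cur = 1, state = True, num_found = 3
Loop ends.

Final answer: 3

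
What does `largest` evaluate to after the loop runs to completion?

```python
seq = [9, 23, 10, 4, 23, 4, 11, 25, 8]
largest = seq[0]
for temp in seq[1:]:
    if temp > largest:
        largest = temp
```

Let's trace through this code step by step.

Initialize: seq = [9, 23, 10, 4, 23, 4, 11, 25, 8]
Initialize: largest = 9
Entering loop: for temp in seq[1:]:
After iteration 1: temp = 23, largest = 23
After iteration 2: temp = 10, largest = 23
After iteration 3: temp = 4, largest = 23
After iteration 4: temp = 23, largest = 23
After iteration 5: temp = 4, largest = 23
After iteration 6: temp = 11, largest = 23
After iteration 7: temp = 25, largest = 25
After iteration 8: temp = 8, largest = 25
Loop ends.

Final answer: 25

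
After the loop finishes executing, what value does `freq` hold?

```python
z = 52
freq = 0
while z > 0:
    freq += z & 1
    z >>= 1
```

Let's trace through this code step by step.

Initialize: z = 52
Initialize: freq = 0
Entering loop: while z > 0:
After iteration 1: z = 26, freq = 0
After iteration 2: z = 13, freq = 0
After iteration 3: z = 6, freq = 1
After iteration 4: z = 3, freq = 1
After iteration 5: z = 1, freq = 2
After iteration 6: z = 0, freq = 3
Loop ends.

Final answer: 3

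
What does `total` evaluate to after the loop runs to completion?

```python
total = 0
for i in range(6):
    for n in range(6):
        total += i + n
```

Let's trace through this code step by step.

Initialize: total = 0
Entering loop: for i in range(6):
After iteration 1: i = 0, total = 15
After iteration 2: i = 1, total = 36
After iteration 3: i = 2, total = 63
After iteration 4: i = 3, total = 96
After iteration 5: i = 4, total = 135
After iteration 6: i = 5, total = 180
Loop ends.

Final answer: 180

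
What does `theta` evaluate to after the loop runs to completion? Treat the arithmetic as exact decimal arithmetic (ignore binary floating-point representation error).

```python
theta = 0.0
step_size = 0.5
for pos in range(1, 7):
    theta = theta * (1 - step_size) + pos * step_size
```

Let's trace through this code step by step.

Initialize: theta = 0.0
Initialize: step_size = 0.5
Entering loop: for pos in range(1, 7):
After iteration 1: pos = 1, theta = 0.5
After iteration 2: pos = 2, theta = 1.25
After iteration 3: pos = 3, theta = 2.125
After iteration 4: pos = 4, theta = 3.0625
After iteration 5: pos = 5, theta = 4.03125
After iteration 6: pos = 6, theta = 5.015625
Loop ends.

Final answer: 5.015625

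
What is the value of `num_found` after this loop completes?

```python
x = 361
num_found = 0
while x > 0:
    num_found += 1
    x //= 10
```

Let's trace through this code step by step.

Initialize: x = 361
Initialize: num_found = 0
Entering loop: while x > 0:
After iteration 1: x = 36, num_found = 1
After iteration 2: x = 3, num_found = 2
After iteration 3: x = 0, num_found = 3
Loop ends.

Final answer: 3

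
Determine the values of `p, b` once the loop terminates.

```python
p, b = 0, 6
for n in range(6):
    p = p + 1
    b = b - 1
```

Let's trace through this code step by step.

Initialize: p = 0
Initialize: b = 6
Entering loop: for n in range(6):
After iteration 1: n = 0, p = 1, b = 5
After iteration 2: n = 1, p = 2, b = 4
After iteration 3: n = 2, p = 3, b = 3
After iteration 4: n = 3, p = 4, b = 2
After iteration 5: n = 4, p = 5, b = 1
After iteration 6: n = 5, p = 6, b = 0
Loop ends.

Final answer: 6, 0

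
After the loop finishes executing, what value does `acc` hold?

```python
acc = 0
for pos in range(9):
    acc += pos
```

Let's trace through this code step by step.

Initialize: acc = 0
Entering loop: for pos in range(9):
After iteration 1: pos = 0, acc = 0
After iteration 2: pos = 1, acc = 1
After iteration 3: pos = 2, acc = 3
After iteration 4: pos = 3, acc = 6
After iteration 5: pos = 4, acc = 10
After iteration 6: pos = 5, acc = 15
After iteration 7: pos = 6, acc = 21
After iteration 8: pos = 7, acc = 28
After iteration 9: pos = 8, acc = 36
Loop ends.

Final answer: 36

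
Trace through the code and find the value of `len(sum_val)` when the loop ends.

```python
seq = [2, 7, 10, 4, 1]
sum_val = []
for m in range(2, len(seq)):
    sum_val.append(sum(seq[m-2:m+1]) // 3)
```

Let's trace through this code step by step.

Initialize: seq = [2, 7, 10, 4, 1]
Initialize: sum_val = []
Entering loop: for m in range(2, len(seq)):
After iteration 1: m = 2, sum_val = [6]
After iteration 2: m = 3, sum_val = [6, 7]
After iteration 3: m = 4, sum_val = [6, 7, 5]
Loop ends.
len(sum_val) = 3

Final answer: 3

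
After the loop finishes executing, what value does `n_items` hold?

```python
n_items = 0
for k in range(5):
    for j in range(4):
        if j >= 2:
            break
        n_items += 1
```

Let's trace through this code step by step.

Initialize: n_items = 0
Entering loop: for k in range(5):
After iteration 1: k = 0, n_items = 2
After iteration 2: k = 1, n_items = 4
After iteration 3: k = 2, n_items = 6
After iteration 4: k = 3, n_items = 8
After iteration 5: k = 4, n_items = 10
Loop ends.

Final answer: 10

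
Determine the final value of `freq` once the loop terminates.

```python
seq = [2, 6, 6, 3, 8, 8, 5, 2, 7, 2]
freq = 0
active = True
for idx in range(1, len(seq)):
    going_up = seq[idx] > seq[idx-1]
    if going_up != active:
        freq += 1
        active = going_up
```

Let's trace through this code step by step.

Initialize: seq = [2, 6, 6, 3, 8, 8, 5, 2, 7, 2]
Initialize: freq = 0
Initialize: active = True
Entering loop: for idx in range(1, len(seq)):
After iteration 1: idx = 1, freq = 0, active = True, going_up = True
After iteration 2: idx = 2, freq = 1, active = False, going_up = False
After iteration 3: idx = 3, freq = 1, active = False, going_up = False
After iteration 4: idx = 4, freq = 2, active = True, going_up = True
After iteration 5: idx = 5, freq = 3, active = False, going_up = False
After iteration 6: idx = 6, freq = 3, active = False, going_up = False
After iteration 7: idx = 7, freq = 3, active = False, going_up = False
After iteration 8: idx = 8, freq = 4, active = True, going_up = True
After iteration 9: idx = 9, freq = 5, active = False, going_up = False
Loop ends.

Final answer: 5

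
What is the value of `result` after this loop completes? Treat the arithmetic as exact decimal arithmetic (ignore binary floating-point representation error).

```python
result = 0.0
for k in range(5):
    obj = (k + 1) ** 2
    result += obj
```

Let's trace through this code step by step.

Initialize: result = 0.0
Entering loop: for k in range(5):
After iteration 1: k = 0, result = 1.0, obj = 1
After iteration 2: k = 1, result = 5.0, obj = 4
After iteration 3: k = 2, result = 14.0, obj = 9
After iteration 4: k = 3, result = 30.0, obj = 16
After iteration 5: k = 4, result = 55.0, obj = 25
Loop ends.

Final answer: 55.0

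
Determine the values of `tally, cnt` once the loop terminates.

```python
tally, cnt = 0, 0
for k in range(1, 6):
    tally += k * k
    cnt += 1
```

Let's trace through this code step by step.

Initialize: tally = 0
Initialize: cnt = 0
Entering loop: for k in range(1, 6):
After iteration 1: k = 1, tally = 1, cnt = 1
After iteration 2: k = 2, tally = 5, cnt = 2
After iteration 3: k = 3, tally = 14, cnt = 3
After iteration 4: k = 4, tally = 30, cnt = 4
After iteration 5: k = 5, tally = 55, cnt = 5
Loop ends.

Final answer: 55, 5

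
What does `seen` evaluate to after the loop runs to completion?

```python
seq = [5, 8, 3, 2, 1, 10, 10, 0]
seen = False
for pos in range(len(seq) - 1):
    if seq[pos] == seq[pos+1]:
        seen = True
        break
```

Let's trace through this code step by step.

Initialize: seq = [5, 8, 3, 2, 1, 10, 10, 0]
Initialize: seen = False
Entering loop: for pos in range(len(seq) - 1):
After iteration 1: pos = 0, seen = False
After iteration 2: pos = 1, seen = False
After iteration 3: pos = 2, seen = False
After iteration 4: pos = 3, seen = False
After iteration 5: pos = 4, seen = False
After iteration 6: pos = 5, seen = True
Loop ends.

Final answer: True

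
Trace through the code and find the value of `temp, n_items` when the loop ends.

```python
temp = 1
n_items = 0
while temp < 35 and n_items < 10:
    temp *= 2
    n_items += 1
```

Let's trace through this code step by step.

Initialize: temp = 1
Initialize: n_items = 0
Entering loop: while temp < 35 and n_items < 10:
After iteration 1: temp = 2, n_items = 1
After iteration 2: temp = 4, n_items = 2
After iteration 3: temp = 8, n_items = 3
After iteration 4: temp = 16, n_items = 4
After iteration 5: temp = 32, n_items = 5
After iteration 6: temp = 64, n_items = 6
Loop ends.

Final answer: 64, 6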